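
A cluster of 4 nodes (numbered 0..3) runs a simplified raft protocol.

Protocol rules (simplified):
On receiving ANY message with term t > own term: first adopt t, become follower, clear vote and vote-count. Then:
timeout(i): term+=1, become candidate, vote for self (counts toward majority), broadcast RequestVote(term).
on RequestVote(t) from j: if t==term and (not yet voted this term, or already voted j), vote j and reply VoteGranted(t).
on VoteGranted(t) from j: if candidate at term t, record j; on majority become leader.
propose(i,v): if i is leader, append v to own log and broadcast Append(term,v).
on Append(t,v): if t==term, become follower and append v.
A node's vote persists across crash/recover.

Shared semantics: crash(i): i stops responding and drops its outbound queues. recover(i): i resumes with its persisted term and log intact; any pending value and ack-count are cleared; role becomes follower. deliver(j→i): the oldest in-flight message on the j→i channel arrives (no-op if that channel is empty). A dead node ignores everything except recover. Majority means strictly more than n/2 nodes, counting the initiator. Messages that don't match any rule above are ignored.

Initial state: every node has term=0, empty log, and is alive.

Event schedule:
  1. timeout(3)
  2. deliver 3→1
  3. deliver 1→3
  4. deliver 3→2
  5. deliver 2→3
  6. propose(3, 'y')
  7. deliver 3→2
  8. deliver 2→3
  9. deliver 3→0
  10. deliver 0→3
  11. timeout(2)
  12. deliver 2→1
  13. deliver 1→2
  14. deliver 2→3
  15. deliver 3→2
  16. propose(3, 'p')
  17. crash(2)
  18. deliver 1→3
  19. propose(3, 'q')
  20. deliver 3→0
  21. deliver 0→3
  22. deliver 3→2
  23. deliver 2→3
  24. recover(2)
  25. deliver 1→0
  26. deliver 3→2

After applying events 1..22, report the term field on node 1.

2

e1 timeout(3): 3[cand,t=1,-]
e2 deliver 3→1: 1[foll,t=1,-]
e3 deliver 1→3: ·
e4 deliver 3→2: 2[foll,t=1,-]
e5 deliver 2→3: 3[lead,t=1,-]
e6 propose(3,'y'): 3[lead,t=1,y]
e7 deliver 3→2: 2[foll,t=1,y]
e8 deliver 2→3: ·
e9 deliver 3→0: 0[foll,t=1,-]
e10 deliver 0→3: ·
e11 timeout(2): 2[cand,t=2,y]
e12 deliver 2→1: 1[foll,t=2,-]
e13 deliver 1→2: ·
e14 deliver 2→3: 3[foll,t=2,y]
e15 deliver 3→2: 2[lead,t=2,y]
e16 propose(3,'p'): ·
e17 crash(2): 2[✗lead,t=2,y]
e18 deliver 1→3: ·
e19 propose(3,'q'): ·
e20 deliver 3→0: 0[foll,t=1,y]
e21 deliver 0→3: ·
e22 deliver 3→2: ·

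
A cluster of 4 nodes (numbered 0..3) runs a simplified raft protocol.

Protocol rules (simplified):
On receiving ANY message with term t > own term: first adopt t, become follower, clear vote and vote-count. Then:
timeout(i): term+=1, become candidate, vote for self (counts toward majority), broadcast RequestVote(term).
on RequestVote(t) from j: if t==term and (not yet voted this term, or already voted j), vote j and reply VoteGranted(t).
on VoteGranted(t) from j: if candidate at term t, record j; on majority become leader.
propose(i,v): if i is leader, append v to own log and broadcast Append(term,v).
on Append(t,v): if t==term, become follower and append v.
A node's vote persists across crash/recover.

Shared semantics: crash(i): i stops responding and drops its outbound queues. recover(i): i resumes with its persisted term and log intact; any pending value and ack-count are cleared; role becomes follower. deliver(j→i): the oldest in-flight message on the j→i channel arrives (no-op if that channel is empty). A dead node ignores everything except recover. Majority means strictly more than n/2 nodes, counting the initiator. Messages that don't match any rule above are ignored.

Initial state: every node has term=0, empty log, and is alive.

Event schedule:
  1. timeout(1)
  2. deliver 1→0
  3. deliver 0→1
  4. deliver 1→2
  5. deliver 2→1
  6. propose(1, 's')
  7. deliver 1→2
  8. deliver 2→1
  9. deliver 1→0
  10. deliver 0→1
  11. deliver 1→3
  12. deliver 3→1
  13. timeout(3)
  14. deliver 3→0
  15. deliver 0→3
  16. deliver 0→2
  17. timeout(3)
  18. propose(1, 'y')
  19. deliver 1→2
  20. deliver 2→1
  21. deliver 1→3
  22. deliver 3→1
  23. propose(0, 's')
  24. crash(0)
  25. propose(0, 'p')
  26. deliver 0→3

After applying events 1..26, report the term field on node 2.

after 1 — timeout(1): n1:cand/t1/[-]
after 2 — deliver 1→0: n0:foll/t1/[-]
after 3 — deliver 0→1: ·
after 4 — deliver 1→2: n2:foll/t1/[-]
after 5 — deliver 2→1: n1:lead/t1/[-]
after 6 — propose(1,'s'): n1:lead/t1/[s]
after 7 — deliver 1→2: n2:foll/t1/[s]
after 8 — deliver 2→1: ·
after 9 — deliver 1→0: n0:foll/t1/[s]
after 10 — deliver 0→1: ·
after 11 — deliver 1→3: n3:foll/t1/[-]
after 12 — deliver 3→1: ·
after 13 — timeout(3): n3:cand/t2/[-]
after 14 — deliver 3→0: n0:foll/t2/[s]
after 15 — deliver 0→3: ·
after 16 — deliver 0→2: ·
after 17 — timeout(3): n3:cand/t3/[-]
after 18 — propose(1,'y'): n1:lead/t1/[s,y]
after 19 — deliver 1→2: n2:foll/t1/[s,y]
after 20 — deliver 2→1: ·
after 21 — deliver 1→3: ·
after 22 — deliver 3→1: n1:foll/t2/[s,y]
after 23 — propose(0,'s'): ·
after 24 — crash(0): n0:✗foll/t2/[s]
after 25 — propose(0,'p'): ·
after 26 — deliver 0→3: ·

1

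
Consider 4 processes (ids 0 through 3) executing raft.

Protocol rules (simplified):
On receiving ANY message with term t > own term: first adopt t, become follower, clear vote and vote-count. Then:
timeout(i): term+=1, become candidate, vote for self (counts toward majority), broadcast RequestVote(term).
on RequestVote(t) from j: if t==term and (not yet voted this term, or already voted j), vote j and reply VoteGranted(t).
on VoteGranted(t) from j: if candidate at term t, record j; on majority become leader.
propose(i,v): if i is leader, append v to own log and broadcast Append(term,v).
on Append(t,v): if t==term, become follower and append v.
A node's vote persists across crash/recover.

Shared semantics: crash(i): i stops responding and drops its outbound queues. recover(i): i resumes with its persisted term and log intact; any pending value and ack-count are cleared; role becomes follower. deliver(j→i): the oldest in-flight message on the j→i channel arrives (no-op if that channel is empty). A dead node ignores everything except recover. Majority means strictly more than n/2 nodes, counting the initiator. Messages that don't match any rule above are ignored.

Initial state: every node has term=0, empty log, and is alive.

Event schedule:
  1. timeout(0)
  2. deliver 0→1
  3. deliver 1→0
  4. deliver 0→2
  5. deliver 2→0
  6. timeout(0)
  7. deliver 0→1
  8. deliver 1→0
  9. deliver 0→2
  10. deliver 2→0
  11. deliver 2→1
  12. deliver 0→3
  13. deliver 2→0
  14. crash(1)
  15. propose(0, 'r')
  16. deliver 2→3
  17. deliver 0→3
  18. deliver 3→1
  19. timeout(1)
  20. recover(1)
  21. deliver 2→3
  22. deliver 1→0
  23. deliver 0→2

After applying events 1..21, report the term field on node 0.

after 1 — timeout(0): n0:cand/t1/[-]
after 2 — deliver 0→1: n1:foll/t1/[-]
after 3 — deliver 1→0: ·
after 4 — deliver 0→2: n2:foll/t1/[-]
after 5 — deliver 2→0: n0:lead/t1/[-]
after 6 — timeout(0): n0:cand/t2/[-]
after 7 — deliver 0→1: n1:foll/t2/[-]
after 8 — deliver 1→0: ·
after 9 — deliver 0→2: n2:foll/t2/[-]
after 10 — deliver 2→0: n0:lead/t2/[-]
after 11 — deliver 2→1: ·
after 12 — deliver 0→3: n3:foll/t1/[-]
after 13 — deliver 2→0: ·
after 14 — crash(1): n1:✗foll/t2/[-]
after 15 — propose(0,'r'): n0:lead/t2/[r]
after 16 — deliver 2→3: ·
after 17 — deliver 0→3: n3:foll/t2/[-]
after 18 — deliver 3→1: ·
after 19 — timeout(1): ·
after 20 — recover(1): n1:foll/t2/[-]
after 21 — deliver 2→3: ·

2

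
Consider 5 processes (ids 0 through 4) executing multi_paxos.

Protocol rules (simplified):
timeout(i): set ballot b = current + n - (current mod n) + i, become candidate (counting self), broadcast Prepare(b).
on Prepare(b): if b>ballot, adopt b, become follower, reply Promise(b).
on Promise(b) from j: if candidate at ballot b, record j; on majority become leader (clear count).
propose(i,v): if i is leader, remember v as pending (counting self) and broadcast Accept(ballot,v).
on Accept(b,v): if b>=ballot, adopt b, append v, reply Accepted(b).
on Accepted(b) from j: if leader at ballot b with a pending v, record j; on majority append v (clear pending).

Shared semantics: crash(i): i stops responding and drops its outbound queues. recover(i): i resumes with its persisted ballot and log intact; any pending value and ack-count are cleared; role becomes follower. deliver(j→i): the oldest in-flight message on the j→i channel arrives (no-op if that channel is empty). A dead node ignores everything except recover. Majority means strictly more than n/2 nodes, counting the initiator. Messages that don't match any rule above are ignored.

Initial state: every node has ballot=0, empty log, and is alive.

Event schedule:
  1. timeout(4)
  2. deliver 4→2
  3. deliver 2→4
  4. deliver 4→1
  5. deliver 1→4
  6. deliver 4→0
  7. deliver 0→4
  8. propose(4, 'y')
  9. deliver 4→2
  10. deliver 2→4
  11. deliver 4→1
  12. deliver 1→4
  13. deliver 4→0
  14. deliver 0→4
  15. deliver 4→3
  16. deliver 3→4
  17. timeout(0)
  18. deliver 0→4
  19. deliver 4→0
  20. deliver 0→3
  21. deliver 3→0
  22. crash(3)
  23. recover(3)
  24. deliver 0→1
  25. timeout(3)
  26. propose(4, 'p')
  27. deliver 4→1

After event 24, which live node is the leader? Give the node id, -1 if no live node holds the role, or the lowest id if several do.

0

1. timeout(4):  <4:cand b9 ->
2. deliver 4→2:  <2:foll b9 ->
3. deliver 2→4:  nop
4. deliver 4→1:  <1:foll b9 ->
5. deliver 1→4:  <4:lead b9 ->
6. deliver 4→0:  <0:foll b9 ->
7. deliver 0→4:  nop
8. propose(4,'y'):  nop
9. deliver 4→2:  <2:foll b9 y>
10. deliver 2→4:  nop
11. deliver 4→1:  <1:foll b9 y>
12. deliver 1→4:  <4:lead b9 y>
13. deliver 4→0:  <0:foll b9 y>
14. deliver 0→4:  nop
15. deliver 4→3:  <3:foll b9 ->
16. deliver 3→4:  nop
17. timeout(0):  <0:cand b10 y>
18. deliver 0→4:  <4:foll b10 y>
19. deliver 4→0:  nop
20. deliver 0→3:  <3:foll b10 ->
21. deliver 3→0:  <0:lead b10 y>
22. crash(3):  <3:✗foll b10 ->
23. recover(3):  <3:foll b10 ->
24. deliver 0→1:  <1:foll b10 y>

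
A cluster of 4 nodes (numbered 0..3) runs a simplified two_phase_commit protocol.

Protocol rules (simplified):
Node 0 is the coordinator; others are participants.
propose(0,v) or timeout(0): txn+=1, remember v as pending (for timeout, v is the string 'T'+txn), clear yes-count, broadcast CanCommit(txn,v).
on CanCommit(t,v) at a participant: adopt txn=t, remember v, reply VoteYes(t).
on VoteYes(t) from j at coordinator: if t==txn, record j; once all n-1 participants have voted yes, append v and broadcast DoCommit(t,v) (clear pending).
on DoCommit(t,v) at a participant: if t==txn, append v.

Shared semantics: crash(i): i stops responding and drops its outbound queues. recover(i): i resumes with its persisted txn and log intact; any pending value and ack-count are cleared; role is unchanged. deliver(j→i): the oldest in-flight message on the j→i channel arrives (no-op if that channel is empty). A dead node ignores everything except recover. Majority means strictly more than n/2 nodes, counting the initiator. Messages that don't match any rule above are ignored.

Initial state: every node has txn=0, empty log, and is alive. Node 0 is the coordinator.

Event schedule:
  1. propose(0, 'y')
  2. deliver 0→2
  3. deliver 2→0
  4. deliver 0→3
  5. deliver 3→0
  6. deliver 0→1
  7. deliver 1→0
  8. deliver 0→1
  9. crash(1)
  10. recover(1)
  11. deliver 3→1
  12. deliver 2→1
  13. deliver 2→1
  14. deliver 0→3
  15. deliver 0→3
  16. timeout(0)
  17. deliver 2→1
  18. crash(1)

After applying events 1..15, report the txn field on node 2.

1

step 1 propose(0,'y'): 0={coor,t=1,log=-}
step 2 deliver 0→2: 2={part,t=1,log=-}
step 3 deliver 2→0: —
step 4 deliver 0→3: 3={part,t=1,log=-}
step 5 deliver 3→0: —
step 6 deliver 0→1: 1={part,t=1,log=-}
step 7 deliver 1→0: 0={coor,t=1,log=y}
step 8 deliver 0→1: 1={part,t=1,log=y}
step 9 crash(1): 1={✗part,t=1,log=y}
step 10 recover(1): 1={part,t=1,log=y}
step 11 deliver 3→1: —
step 12 deliver 2→1: —
step 13 deliver 2→1: —
step 14 deliver 0→3: 3={part,t=1,log=y}
step 15 deliver 0→3: —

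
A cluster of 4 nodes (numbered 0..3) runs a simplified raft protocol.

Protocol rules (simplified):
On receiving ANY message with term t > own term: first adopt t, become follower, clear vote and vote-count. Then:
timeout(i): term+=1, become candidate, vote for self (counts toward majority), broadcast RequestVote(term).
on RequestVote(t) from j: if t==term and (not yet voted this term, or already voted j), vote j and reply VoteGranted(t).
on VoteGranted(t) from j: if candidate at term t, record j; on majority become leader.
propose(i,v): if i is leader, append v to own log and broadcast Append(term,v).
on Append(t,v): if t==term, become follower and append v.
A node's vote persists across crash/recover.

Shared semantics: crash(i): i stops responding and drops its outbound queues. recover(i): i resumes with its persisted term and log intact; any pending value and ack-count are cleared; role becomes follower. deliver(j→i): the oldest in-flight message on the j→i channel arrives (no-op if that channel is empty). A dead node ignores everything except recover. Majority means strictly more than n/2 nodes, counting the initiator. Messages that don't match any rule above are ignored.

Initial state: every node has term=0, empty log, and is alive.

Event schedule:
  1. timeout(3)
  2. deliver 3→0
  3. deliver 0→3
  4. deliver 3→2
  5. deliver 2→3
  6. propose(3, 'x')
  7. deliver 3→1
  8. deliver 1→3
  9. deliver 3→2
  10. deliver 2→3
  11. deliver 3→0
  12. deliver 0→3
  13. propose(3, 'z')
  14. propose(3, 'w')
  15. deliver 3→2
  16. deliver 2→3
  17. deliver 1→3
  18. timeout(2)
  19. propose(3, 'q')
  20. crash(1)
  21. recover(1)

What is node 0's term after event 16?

e1 timeout(3): 3[cand,t=1,-]
e2 deliver 3→0: 0[foll,t=1,-]
e3 deliver 0→3: ·
e4 deliver 3→2: 2[foll,t=1,-]
e5 deliver 2→3: 3[lead,t=1,-]
e6 propose(3,'x'): 3[lead,t=1,x]
e7 deliver 3→1: 1[foll,t=1,-]
e8 deliver 1→3: ·
e9 deliver 3→2: 2[foll,t=1,x]
e10 deliver 2→3: ·
e11 deliver 3→0: 0[foll,t=1,x]
e12 deliver 0→3: ·
e13 propose(3,'z'): 3[lead,t=1,x,z]
e14 propose(3,'w'): 3[lead,t=1,x,z,w]
e15 deliver 3→2: 2[foll,t=1,x,z]
e16 deliver 2→3: ·

1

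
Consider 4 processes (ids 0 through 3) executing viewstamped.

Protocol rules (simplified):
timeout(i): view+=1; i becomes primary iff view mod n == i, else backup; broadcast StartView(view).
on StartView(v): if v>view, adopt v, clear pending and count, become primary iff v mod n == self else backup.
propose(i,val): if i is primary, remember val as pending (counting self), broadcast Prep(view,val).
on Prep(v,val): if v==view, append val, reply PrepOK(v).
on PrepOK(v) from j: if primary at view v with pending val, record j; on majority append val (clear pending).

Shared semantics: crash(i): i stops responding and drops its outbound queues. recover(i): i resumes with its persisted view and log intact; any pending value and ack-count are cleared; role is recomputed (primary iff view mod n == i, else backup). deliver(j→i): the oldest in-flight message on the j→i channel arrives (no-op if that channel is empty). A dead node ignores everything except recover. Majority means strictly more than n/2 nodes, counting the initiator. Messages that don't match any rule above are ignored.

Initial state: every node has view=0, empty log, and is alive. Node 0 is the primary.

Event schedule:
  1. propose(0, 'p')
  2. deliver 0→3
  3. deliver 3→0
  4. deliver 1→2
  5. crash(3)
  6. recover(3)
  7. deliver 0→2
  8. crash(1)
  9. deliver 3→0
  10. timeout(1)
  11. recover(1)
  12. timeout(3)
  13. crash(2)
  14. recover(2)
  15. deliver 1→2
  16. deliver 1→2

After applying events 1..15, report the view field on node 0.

[1] propose(0,'p') → ∅
[2] deliver 0→3 → N3(back v0 [p])
[3] deliver 3→0 → ∅
[4] deliver 1→2 → ∅
[5] crash(3) → N3(✗back v0 [p])
[6] recover(3) → N3(back v0 [p])
[7] deliver 0→2 → N2(back v0 [p])
[8] crash(1) → N1(✗back v0 [-])
[9] deliver 3→0 → ∅
[10] timeout(1) → ∅
[11] recover(1) → N1(back v0 [-])
[12] timeout(3) → N3(back v1 [p])
[13] crash(2) → N2(✗back v0 [p])
[14] recover(2) → N2(back v0 [p])
[15] deliver 1→2 → ∅

0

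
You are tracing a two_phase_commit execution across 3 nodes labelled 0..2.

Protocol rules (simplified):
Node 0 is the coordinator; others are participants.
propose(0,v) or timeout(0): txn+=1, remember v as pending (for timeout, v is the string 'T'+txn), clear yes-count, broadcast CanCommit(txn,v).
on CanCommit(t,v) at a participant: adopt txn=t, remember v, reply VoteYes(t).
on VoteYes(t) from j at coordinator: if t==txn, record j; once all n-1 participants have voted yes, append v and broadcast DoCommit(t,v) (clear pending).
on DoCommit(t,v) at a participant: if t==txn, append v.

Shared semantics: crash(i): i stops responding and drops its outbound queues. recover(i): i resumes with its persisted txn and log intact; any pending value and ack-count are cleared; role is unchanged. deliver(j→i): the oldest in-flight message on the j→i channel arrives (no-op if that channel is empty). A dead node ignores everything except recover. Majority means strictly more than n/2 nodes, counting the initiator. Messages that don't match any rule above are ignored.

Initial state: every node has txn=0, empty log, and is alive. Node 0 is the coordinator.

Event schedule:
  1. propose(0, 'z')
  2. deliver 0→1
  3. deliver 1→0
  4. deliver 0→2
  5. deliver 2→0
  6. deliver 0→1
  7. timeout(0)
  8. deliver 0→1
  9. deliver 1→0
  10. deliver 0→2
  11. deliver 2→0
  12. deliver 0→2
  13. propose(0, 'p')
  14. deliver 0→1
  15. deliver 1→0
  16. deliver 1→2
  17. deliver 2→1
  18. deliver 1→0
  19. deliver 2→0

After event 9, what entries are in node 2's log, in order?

empty

1. propose(0,'z'):  <0:coor t1 ->
2. deliver 0→1:  <1:part t1 ->
3. deliver 1→0:  nop
4. deliver 0→2:  <2:part t1 ->
5. deliver 2→0:  <0:coor t1 z>
6. deliver 0→1:  <1:part t1 z>
7. timeout(0):  <0:coor t2 z>
8. deliver 0→1:  <1:part t2 z>
9. deliver 1→0:  nop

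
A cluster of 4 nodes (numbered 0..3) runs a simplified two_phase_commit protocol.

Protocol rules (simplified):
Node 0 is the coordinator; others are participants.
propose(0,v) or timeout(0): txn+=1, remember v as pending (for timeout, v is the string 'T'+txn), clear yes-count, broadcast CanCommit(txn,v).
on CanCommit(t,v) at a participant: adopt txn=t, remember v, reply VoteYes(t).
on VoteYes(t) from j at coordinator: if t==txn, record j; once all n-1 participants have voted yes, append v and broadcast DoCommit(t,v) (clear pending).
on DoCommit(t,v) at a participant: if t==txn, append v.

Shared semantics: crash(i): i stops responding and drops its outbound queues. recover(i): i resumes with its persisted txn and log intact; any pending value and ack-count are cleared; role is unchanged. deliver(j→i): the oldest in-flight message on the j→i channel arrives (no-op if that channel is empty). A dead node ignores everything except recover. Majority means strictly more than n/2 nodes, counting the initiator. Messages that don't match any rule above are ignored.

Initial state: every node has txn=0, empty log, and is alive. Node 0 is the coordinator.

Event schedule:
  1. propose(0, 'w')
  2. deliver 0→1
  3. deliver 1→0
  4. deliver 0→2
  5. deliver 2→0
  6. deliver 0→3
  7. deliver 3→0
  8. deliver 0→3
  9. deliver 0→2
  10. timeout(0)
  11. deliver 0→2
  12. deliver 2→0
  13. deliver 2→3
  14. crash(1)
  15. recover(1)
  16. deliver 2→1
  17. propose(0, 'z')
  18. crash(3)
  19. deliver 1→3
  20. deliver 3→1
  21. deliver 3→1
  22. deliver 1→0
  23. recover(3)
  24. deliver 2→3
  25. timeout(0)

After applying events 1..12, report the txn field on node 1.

1

step 1 propose(0,'w'): 0={coor,t=1,log=-}
step 2 deliver 0→1: 1={part,t=1,log=-}
step 3 deliver 1→0: —
step 4 deliver 0→2: 2={part,t=1,log=-}
step 5 deliver 2→0: —
step 6 deliver 0→3: 3={part,t=1,log=-}
step 7 deliver 3→0: 0={coor,t=1,log=w}
step 8 deliver 0→3: 3={part,t=1,log=w}
step 9 deliver 0→2: 2={part,t=1,log=w}
step 10 timeout(0): 0={coor,t=2,log=w}
step 11 deliver 0→2: 2={part,t=2,log=w}
step 12 deliver 2→0: —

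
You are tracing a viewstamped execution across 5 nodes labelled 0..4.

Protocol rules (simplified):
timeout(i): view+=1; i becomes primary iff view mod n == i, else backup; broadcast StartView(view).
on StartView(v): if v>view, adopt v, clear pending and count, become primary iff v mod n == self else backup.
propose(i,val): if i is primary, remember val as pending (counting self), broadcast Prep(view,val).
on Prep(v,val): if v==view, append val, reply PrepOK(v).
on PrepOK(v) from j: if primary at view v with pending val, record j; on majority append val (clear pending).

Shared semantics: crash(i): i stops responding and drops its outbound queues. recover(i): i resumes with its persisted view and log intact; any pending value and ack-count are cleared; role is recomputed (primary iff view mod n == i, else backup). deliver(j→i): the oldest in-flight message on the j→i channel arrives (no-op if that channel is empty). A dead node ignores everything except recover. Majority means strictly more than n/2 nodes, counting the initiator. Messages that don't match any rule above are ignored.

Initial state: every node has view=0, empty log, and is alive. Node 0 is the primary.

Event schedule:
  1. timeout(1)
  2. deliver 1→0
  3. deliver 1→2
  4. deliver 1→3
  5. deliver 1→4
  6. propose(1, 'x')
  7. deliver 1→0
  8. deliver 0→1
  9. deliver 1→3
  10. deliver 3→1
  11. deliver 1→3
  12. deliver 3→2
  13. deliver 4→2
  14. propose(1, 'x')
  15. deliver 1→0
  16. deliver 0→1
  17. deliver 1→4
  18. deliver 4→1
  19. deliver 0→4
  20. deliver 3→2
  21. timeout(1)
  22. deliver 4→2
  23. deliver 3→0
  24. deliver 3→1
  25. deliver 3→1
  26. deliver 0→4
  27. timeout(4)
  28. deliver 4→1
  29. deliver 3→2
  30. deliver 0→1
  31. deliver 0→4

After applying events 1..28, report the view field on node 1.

2

step 1 timeout(1): 1={prim,v=1,log=-}
step 2 deliver 1→0: 0={back,v=1,log=-}
step 3 deliver 1→2: 2={back,v=1,log=-}
step 4 deliver 1→3: 3={back,v=1,log=-}
step 5 deliver 1→4: 4={back,v=1,log=-}
step 6 propose(1,'x'): —
step 7 deliver 1→0: 0={back,v=1,log=x}
step 8 deliver 0→1: —
step 9 deliver 1→3: 3={back,v=1,log=x}
step 10 deliver 3→1: 1={prim,v=1,log=x}
step 11 deliver 1→3: —
step 12 deliver 3→2: —
step 13 deliver 4→2: —
step 14 propose(1,'x'): —
step 15 deliver 1→0: 0={back,v=1,log=x,x}
step 16 deliver 0→1: —
step 17 deliver 1→4: 4={back,v=1,log=x}
step 18 deliver 4→1: 1={prim,v=1,log=x,x}
step 19 deliver 0→4: —
step 20 deliver 3→2: —
step 21 timeout(1): 1={back,v=2,log=x,x}
step 22 deliver 4→2: —
step 23 deliver 3→0: —
step 24 deliver 3→1: —
step 25 deliver 3→1: —
step 26 deliver 0→4: —
step 27 timeout(4): 4={back,v=2,log=x}
step 28 deliver 4→1: —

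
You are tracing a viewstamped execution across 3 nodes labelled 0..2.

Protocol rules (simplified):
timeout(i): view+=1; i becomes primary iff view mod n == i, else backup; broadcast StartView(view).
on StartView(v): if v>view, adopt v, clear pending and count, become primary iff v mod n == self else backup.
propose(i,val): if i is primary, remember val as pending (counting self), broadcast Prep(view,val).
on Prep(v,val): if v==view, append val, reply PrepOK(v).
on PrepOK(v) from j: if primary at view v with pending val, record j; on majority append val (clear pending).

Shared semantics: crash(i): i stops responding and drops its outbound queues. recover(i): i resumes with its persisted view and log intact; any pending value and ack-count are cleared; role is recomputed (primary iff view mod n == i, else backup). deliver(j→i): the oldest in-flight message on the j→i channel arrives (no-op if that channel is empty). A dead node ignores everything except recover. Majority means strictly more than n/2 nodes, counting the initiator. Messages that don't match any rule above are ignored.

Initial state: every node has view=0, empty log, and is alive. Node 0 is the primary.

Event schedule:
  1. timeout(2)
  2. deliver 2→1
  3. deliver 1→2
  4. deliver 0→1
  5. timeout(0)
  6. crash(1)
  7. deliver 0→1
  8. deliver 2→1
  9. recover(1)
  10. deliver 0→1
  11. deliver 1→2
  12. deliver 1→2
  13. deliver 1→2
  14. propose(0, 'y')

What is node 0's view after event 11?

e1 timeout(2): 2[back,v=1,-]
e2 deliver 2→1: 1[prim,v=1,-]
e3 deliver 1→2: ·
e4 deliver 0→1: ·
e5 timeout(0): 0[back,v=1,-]
e6 crash(1): 1[✗prim,v=1,-]
e7 deliver 0→1: ·
e8 deliver 2→1: ·
e9 recover(1): 1[prim,v=1,-]
e10 deliver 0→1: ·
e11 deliver 1→2: ·

1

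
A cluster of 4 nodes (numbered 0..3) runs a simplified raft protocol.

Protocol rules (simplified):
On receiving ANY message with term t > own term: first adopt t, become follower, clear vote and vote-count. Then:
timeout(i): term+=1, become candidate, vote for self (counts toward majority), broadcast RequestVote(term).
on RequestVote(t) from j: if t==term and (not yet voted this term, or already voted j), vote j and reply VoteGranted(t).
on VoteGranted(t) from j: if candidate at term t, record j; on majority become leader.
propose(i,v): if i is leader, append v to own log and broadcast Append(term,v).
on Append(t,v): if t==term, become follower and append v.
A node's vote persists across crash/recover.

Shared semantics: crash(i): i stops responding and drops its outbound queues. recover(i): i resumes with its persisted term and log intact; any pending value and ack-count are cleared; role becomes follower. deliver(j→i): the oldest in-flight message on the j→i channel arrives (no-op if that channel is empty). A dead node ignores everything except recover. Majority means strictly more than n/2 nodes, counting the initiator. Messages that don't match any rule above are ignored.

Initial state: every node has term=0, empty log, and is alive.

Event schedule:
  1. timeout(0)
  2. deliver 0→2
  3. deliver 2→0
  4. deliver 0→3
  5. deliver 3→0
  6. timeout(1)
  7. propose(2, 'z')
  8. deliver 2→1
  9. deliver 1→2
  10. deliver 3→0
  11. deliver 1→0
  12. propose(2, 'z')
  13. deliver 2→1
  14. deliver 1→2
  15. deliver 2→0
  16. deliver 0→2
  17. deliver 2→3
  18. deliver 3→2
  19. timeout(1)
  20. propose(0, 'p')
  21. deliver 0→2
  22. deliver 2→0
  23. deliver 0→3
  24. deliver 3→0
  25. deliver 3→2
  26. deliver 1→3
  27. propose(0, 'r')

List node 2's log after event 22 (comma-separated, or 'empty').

p

step 1 timeout(0): 0={cand,t=1,log=-}
step 2 deliver 0→2: 2={foll,t=1,log=-}
step 3 deliver 2→0: —
step 4 deliver 0→3: 3={foll,t=1,log=-}
step 5 deliver 3→0: 0={lead,t=1,log=-}
step 6 timeout(1): 1={cand,t=1,log=-}
step 7 propose(2,'z'): —
step 8 deliver 2→1: —
step 9 deliver 1→2: —
step 10 deliver 3→0: —
step 11 deliver 1→0: —
step 12 propose(2,'z'): —
step 13 deliver 2→1: —
step 14 deliver 1→2: —
step 15 deliver 2→0: —
step 16 deliver 0→2: —
step 17 deliver 2→3: —
step 18 deliver 3→2: —
step 19 timeout(1): 1={cand,t=2,log=-}
step 20 propose(0,'p'): 0={lead,t=1,log=p}
step 21 deliver 0→2: 2={foll,t=1,log=p}
step 22 deliver 2→0: —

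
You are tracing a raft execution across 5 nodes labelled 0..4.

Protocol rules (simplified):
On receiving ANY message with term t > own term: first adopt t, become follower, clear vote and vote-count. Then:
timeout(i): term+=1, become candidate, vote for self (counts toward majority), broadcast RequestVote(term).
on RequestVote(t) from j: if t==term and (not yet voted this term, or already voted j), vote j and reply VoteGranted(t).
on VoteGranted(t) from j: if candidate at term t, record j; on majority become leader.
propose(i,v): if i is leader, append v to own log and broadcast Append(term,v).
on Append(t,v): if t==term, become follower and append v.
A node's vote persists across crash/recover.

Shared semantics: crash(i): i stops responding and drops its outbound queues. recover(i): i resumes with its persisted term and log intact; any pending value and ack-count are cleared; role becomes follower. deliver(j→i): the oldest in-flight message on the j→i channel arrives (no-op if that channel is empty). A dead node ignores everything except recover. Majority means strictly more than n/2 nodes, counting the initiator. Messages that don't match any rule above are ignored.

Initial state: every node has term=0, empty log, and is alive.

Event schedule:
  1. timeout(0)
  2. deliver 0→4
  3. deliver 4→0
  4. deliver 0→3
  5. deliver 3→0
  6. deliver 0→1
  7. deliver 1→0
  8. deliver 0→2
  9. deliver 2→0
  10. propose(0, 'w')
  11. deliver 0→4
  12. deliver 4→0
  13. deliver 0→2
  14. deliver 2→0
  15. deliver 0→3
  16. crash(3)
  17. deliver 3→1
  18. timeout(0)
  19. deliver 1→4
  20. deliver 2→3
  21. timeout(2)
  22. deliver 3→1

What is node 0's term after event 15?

1

after 1 — timeout(0): n0:cand/t1/[-]
after 2 — deliver 0→4: n4:foll/t1/[-]
after 3 — deliver 4→0: ·
after 4 — deliver 0→3: n3:foll/t1/[-]
after 5 — deliver 3→0: n0:lead/t1/[-]
after 6 — deliver 0→1: n1:foll/t1/[-]
after 7 — deliver 1→0: ·
after 8 — deliver 0→2: n2:foll/t1/[-]
after 9 — deliver 2→0: ·
after 10 — propose(0,'w'): n0:lead/t1/[w]
after 11 — deliver 0→4: n4:foll/t1/[w]
after 12 — deliver 4→0: ·
after 13 — deliver 0→2: n2:foll/t1/[w]
after 14 — deliver 2→0: ·
after 15 — deliver 0→3: n3:foll/t1/[w]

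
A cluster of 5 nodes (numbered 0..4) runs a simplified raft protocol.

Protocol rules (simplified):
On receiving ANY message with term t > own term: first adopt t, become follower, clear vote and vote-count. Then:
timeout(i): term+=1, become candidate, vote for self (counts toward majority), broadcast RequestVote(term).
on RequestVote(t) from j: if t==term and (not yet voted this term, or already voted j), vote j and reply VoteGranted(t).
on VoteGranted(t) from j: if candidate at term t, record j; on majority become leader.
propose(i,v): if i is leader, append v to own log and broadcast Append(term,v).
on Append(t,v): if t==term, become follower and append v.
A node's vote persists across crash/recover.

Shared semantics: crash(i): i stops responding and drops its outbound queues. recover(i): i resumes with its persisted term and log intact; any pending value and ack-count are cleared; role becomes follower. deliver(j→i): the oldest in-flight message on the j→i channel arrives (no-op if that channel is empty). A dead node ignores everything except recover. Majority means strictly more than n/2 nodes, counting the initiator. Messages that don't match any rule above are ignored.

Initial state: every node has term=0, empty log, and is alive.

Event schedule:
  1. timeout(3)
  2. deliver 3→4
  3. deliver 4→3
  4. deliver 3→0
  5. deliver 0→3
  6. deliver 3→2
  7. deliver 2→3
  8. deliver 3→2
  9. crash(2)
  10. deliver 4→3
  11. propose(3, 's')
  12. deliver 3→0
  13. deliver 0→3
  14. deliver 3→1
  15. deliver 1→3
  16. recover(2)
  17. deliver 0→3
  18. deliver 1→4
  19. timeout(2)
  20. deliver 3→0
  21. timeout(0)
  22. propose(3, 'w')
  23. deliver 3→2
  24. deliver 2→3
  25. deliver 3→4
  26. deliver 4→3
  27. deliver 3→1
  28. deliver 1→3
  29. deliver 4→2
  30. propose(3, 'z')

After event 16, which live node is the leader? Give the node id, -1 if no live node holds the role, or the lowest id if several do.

3

1. timeout(3):  <3:cand t1 ->
2. deliver 3→4:  <4:foll t1 ->
3. deliver 4→3:  nop
4. deliver 3→0:  <0:foll t1 ->
5. deliver 0→3:  <3:lead t1 ->
6. deliver 3→2:  <2:foll t1 ->
7. deliver 2→3:  nop
8. deliver 3→2:  nop
9. crash(2):  <2:✗foll t1 ->
10. deliver 4→3:  nop
11. propose(3,'s'):  <3:lead t1 s>
12. deliver 3→0:  <0:foll t1 s>
13. deliver 0→3:  nop
14. deliver 3→1:  <1:foll t1 ->
15. deliver 1→3:  nop
16. recover(2):  <2:foll t1 ->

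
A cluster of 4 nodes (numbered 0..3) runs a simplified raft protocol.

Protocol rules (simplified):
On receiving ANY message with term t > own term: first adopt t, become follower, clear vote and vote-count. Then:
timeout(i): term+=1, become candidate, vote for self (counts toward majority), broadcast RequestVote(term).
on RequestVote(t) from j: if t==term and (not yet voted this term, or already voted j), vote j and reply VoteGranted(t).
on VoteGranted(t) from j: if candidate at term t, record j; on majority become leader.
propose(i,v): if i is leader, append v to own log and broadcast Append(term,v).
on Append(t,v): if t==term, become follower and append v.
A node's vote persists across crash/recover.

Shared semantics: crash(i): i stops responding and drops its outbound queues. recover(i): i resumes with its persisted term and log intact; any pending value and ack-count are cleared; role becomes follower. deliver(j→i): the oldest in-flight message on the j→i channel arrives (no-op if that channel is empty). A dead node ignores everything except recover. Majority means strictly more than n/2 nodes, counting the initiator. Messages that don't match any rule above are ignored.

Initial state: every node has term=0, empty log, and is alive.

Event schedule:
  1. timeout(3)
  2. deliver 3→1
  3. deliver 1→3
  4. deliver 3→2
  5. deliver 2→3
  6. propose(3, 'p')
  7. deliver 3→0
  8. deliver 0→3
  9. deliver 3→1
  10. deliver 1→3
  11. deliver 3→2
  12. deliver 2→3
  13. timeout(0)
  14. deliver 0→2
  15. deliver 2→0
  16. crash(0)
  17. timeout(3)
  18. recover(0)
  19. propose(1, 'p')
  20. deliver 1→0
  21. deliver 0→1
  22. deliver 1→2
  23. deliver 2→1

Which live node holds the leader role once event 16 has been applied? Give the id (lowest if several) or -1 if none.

3

after 1 — timeout(3): n3:cand/t1/[-]
after 2 — deliver 3→1: n1:foll/t1/[-]
after 3 — deliver 1→3: ·
after 4 — deliver 3→2: n2:foll/t1/[-]
after 5 — deliver 2→3: n3:lead/t1/[-]
after 6 — propose(3,'p'): n3:lead/t1/[p]
after 7 — deliver 3→0: n0:foll/t1/[-]
after 8 — deliver 0→3: ·
after 9 — deliver 3→1: n1:foll/t1/[p]
after 10 — deliver 1→3: ·
after 11 — deliver 3→2: n2:foll/t1/[p]
after 12 — deliver 2→3: ·
after 13 — timeout(0): n0:cand/t2/[-]
after 14 — deliver 0→2: n2:foll/t2/[p]
after 15 — deliver 2→0: ·
after 16 — crash(0): n0:✗cand/t2/[-]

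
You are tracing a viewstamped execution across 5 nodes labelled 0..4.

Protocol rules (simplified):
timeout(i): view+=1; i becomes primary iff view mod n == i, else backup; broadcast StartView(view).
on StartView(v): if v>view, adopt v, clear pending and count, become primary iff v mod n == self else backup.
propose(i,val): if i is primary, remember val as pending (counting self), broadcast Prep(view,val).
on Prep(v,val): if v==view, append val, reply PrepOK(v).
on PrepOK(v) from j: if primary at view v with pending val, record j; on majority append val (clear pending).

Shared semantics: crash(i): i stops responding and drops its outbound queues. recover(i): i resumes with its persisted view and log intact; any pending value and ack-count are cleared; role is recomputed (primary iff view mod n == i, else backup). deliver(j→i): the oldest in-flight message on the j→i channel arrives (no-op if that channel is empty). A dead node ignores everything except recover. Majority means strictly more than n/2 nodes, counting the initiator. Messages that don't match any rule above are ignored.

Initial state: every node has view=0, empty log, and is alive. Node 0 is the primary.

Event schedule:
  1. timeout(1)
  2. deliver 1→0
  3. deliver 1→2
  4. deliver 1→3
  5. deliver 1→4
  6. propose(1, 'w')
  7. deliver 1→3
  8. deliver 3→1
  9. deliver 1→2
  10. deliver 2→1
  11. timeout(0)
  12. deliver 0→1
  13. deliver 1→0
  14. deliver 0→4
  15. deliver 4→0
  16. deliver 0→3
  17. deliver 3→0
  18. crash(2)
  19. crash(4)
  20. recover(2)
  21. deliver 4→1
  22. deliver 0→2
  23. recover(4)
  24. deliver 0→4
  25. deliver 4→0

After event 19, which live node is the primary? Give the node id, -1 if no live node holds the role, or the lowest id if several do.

e1 timeout(1): 1[prim,v=1,-]
e2 deliver 1→0: 0[back,v=1,-]
e3 deliver 1→2: 2[back,v=1,-]
e4 deliver 1→3: 3[back,v=1,-]
e5 deliver 1→4: 4[back,v=1,-]
e6 propose(1,'w'): ·
e7 deliver 1→3: 3[back,v=1,w]
e8 deliver 3→1: ·
e9 deliver 1→2: 2[back,v=1,w]
e10 deliver 2→1: 1[prim,v=1,w]
e11 timeout(0): 0[back,v=2,-]
e12 deliver 0→1: 1[back,v=2,w]
e13 deliver 1→0: ·
e14 deliver 0→4: 4[back,v=2,-]
e15 deliver 4→0: ·
e16 deliver 0→3: 3[back,v=2,w]
e17 deliver 3→0: ·
e18 crash(2): 2[✗back,v=1,w]
e19 crash(4): 4[✗back,v=2,-]

-1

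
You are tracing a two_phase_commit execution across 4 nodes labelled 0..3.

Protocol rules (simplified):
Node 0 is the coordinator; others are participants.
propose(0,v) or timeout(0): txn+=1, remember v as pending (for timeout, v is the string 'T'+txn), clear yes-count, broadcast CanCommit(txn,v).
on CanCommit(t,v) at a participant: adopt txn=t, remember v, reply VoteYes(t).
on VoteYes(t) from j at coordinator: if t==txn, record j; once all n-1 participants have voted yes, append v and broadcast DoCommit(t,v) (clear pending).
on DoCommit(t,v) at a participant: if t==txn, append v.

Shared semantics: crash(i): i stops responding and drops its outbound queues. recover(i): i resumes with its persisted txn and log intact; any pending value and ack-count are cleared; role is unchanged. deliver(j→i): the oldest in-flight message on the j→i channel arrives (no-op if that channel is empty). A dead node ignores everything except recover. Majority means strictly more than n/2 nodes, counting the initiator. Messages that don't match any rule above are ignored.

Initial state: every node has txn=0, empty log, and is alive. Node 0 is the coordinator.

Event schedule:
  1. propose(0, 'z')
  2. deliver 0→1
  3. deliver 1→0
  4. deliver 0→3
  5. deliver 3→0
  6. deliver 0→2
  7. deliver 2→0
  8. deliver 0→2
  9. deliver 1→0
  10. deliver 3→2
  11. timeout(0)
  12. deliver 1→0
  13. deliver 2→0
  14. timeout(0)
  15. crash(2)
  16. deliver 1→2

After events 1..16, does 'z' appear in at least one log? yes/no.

1. propose(0,'z'):  <0:coor t1 ->
2. deliver 0→1:  <1:part t1 ->
3. deliver 1→0:  nop
4. deliver 0→3:  <3:part t1 ->
5. deliver 3→0:  nop
6. deliver 0→2:  <2:part t1 ->
7. deliver 2→0:  <0:coor t1 z>
8. deliver 0→2:  <2:part t1 z>
9. deliver 1→0:  nop
10. deliver 3→2:  nop
11. timeout(0):  <0:coor t2 z>
12. deliver 1→0:  nop
13. deliver 2→0:  nop
14. timeout(0):  <0:coor t3 z>
15. crash(2):  <2:✗part t1 z>
16. deliver 1→2:  nop

yes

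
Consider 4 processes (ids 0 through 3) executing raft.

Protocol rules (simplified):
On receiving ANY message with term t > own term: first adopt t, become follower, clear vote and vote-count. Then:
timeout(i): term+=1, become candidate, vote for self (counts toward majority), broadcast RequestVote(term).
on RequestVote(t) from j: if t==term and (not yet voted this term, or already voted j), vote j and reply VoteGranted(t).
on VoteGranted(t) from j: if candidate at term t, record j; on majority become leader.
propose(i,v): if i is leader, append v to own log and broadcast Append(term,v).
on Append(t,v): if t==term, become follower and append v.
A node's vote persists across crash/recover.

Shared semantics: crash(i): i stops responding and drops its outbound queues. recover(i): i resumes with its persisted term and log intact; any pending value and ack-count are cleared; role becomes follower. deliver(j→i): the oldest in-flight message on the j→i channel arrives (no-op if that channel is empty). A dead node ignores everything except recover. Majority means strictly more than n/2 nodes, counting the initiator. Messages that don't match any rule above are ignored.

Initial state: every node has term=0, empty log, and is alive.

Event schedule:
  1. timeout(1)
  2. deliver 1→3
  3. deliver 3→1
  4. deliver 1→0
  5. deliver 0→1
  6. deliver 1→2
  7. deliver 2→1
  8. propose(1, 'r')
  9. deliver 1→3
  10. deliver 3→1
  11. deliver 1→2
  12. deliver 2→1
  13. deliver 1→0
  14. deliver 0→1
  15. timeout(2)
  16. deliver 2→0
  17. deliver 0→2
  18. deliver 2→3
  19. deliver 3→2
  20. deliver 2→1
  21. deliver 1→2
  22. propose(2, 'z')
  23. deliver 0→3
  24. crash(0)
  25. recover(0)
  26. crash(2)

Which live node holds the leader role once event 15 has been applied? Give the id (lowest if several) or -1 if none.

e1 timeout(1): 1[cand,t=1,-]
e2 deliver 1→3: 3[foll,t=1,-]
e3 deliver 3→1: ·
e4 deliver 1→0: 0[foll,t=1,-]
e5 deliver 0→1: 1[lead,t=1,-]
e6 deliver 1→2: 2[foll,t=1,-]
e7 deliver 2→1: ·
e8 propose(1,'r'): 1[lead,t=1,r]
e9 deliver 1→3: 3[foll,t=1,r]
e10 deliver 3→1: ·
e11 deliver 1→2: 2[foll,t=1,r]
e12 deliver 2→1: ·
e13 deliver 1→0: 0[foll,t=1,r]
e14 deliver 0→1: ·
e15 timeout(2): 2[cand,t=2,r]

1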